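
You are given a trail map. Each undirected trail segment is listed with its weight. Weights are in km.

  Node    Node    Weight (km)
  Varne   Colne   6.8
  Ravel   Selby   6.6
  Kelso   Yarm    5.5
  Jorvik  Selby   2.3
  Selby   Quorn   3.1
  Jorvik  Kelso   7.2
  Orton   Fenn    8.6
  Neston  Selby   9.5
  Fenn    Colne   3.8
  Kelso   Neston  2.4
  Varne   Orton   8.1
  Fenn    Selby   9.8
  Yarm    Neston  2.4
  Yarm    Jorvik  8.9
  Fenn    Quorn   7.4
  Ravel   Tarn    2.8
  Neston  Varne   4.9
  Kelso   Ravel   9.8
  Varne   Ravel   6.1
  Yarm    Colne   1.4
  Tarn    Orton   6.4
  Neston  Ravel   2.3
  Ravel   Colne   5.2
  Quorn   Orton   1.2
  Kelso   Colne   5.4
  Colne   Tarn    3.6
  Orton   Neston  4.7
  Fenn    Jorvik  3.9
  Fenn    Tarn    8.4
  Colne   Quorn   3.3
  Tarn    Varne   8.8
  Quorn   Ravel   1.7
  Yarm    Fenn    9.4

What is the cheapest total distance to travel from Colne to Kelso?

5.4 km

Candidate routes:
Colne–Quorn–Ravel–Neston–Kelso: 3.3+1.7+2.3+2.4 = 9.7
Colne–Yarm–Neston–Kelso: 1.4+2.4+2.4 = 6.2
Colne–Yarm–Kelso: 1.4+5.5 = 6.9
Colne–Kelso: 5.4 = 5.4
The minimum is 5.4 km via Colne–Kelso.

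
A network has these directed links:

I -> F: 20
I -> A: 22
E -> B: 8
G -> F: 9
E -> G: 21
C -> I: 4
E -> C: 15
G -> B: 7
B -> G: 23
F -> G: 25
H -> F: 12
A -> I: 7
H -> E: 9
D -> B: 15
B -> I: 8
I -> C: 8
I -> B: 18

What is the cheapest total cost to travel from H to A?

Shortest distances from H:
H: 0
E: 9  (via H)
F: 12  (via H)
B: 17  (via E)
C: 24  (via E)
I: 25  (via B)
G: 30  (via E)
A: 47  (via I)
Shortest route: H–E–B–I–A = 47.

47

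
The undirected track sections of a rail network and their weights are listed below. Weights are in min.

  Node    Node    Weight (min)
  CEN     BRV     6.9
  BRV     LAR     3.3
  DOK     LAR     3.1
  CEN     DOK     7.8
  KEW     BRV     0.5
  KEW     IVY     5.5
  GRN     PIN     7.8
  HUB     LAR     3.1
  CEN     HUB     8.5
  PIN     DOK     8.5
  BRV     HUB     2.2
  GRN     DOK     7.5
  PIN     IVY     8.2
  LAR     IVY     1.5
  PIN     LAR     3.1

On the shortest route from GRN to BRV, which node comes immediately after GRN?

Enumerating some paths:
GRN–PIN–LAR–BRV: 7.8+3.1+3.3 = 14.2
GRN–DOK–LAR–BRV: 7.5+3.1+3.3 = 13.9
GRN–DOK–LAR–HUB–BRV: 7.5+3.1+3.1+2.2 = 15.9
Cheapest is GRN–DOK–LAR–BRV at 13.9 min.
So from GRN the first move is to DOK.

DOK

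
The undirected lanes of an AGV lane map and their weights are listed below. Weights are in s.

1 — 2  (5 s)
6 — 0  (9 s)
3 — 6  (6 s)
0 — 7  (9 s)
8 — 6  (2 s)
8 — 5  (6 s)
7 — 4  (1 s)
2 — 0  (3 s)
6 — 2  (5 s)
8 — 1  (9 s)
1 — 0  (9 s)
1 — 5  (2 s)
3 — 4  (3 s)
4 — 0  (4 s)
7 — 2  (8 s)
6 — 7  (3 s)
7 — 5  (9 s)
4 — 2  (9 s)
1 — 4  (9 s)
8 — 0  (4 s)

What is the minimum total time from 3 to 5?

Settle nodes by increasing distance from 3:
3: 0
4: 3  (via 3)
7: 4  (via 4)
6: 6  (via 3)
0: 7  (via 4)
8: 8  (via 6)
2: 10  (via 0)
1: 12  (via 4)
5: 13  (via 7)
Shortest route: 3–4–7–5 = 13 s.

13 s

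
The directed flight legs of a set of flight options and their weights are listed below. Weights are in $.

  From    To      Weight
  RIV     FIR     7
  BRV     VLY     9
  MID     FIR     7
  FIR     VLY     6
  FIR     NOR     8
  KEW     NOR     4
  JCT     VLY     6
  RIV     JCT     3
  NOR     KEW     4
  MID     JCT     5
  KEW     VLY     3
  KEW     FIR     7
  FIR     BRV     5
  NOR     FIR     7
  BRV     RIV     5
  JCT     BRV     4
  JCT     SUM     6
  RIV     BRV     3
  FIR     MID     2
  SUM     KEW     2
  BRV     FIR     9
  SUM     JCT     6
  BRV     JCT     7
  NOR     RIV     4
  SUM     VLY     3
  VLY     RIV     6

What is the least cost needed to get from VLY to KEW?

$17

Shortest distances from VLY:
VLY: 0
RIV: 6  (via VLY)
JCT: 9  (via RIV)
BRV: 9  (via RIV)
FIR: 13  (via RIV)
SUM: 15  (via JCT)
MID: 15  (via FIR)
KEW: 17  (via SUM)
Shortest route: VLY → RIV → JCT → SUM → KEW = $17.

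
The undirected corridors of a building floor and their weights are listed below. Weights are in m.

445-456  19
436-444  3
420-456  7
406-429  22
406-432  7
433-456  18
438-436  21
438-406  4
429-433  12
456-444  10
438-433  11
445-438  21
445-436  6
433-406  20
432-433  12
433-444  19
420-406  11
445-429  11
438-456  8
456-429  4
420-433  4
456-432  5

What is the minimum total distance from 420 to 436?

Compare a few routes:
420 → 456 → 429 → 445 → 436: 7+4+11+6 = 28
420 → 433 → 444 → 436: 4+19+3 = 26
420 → 456 → 444 → 436: 7+10+3 = 20
Cheapest is 420 → 456 → 444 → 436 at 20 m.

20 m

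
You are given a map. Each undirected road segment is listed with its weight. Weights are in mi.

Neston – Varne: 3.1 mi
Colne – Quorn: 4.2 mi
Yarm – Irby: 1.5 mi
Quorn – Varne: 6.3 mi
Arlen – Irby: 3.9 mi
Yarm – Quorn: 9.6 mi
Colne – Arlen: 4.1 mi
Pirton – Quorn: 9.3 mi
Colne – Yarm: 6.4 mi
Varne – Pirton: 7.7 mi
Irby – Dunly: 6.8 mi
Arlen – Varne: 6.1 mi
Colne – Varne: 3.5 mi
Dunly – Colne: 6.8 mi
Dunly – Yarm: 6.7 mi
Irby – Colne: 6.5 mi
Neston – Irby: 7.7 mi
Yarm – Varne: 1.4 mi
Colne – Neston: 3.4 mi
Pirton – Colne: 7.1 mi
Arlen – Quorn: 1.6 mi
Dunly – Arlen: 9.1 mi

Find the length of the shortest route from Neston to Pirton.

10.5 mi

Compare a few routes:
Neston - Varne - Pirton: 3.1+7.7 = 10.8
Neston - Colne - Varne - Pirton: 3.4+3.5+7.7 = 14.6
Neston - Varne - Colne - Pirton: 3.1+3.5+7.1 = 13.7
Neston - Colne - Pirton: 3.4+7.1 = 10.5
The minimum is 10.5 mi via Neston - Colne - Pirton.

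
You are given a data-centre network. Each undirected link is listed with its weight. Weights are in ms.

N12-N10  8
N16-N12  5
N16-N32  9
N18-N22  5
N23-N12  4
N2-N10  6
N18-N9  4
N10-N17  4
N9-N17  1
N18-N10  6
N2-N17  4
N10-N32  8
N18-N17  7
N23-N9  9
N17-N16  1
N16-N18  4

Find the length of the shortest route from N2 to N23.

14 ms

Candidate routes:
N2–N17–N9–N23: 4+1+9 = 14
N2–N10–N12–N23: 6+8+4 = 18
Cheapest is N2–N17–N9–N23 at 14 ms.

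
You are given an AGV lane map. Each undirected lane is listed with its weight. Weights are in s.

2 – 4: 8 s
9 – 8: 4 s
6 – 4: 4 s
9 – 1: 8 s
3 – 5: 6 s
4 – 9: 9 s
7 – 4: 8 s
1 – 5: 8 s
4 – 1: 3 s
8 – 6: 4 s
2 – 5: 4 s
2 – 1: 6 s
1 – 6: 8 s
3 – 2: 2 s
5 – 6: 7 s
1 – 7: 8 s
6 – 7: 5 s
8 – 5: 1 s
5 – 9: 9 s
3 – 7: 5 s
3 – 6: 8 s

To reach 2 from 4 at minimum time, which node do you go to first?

2

Compare a few routes:
4 → 2: 8 = 8
4 → 1 → 2: 3+6 = 9
4 → 6 → 8 → 5 → 2: 4+4+1+4 = 13
4 → 6 → 3 → 2: 4+8+2 = 14
The minimum is 8 s via 4 → 2.
So from 4 the first move is to 2.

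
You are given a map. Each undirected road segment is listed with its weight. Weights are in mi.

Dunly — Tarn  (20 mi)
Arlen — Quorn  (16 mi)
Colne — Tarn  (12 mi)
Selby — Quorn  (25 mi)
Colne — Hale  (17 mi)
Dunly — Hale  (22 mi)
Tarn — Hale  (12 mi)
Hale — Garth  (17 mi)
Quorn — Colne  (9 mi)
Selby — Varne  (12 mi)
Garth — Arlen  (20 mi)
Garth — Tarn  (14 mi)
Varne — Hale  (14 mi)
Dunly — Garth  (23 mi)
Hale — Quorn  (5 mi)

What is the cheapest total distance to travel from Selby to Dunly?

48 mi

Candidate routes:
Selby–Varne–Hale–Dunly: 12+14+22 = 48
Selby–Quorn–Hale–Dunly: 25+5+22 = 52
Cheapest is Selby–Varne–Hale–Dunly at 48 mi.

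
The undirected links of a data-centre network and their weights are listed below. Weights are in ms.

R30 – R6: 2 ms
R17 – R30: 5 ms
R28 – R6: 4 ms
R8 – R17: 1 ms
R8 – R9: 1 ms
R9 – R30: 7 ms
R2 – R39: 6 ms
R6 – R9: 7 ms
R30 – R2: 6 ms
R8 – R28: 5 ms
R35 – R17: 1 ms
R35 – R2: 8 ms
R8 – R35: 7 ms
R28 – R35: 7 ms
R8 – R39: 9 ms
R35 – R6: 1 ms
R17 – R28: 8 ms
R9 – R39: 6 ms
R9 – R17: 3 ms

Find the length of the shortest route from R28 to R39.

Settle nodes by increasing distance from R28:
R28: 0
R6: 4  (via R28)
R8: 5  (via R28)
R35: 5  (via R6)
R17: 6  (via R8)
R30: 6  (via R6)
R9: 6  (via R8)
R2: 12  (via R30)
R39: 12  (via R9)
Shortest route: R28–R8–R9–R39 = 12 ms.

12 ms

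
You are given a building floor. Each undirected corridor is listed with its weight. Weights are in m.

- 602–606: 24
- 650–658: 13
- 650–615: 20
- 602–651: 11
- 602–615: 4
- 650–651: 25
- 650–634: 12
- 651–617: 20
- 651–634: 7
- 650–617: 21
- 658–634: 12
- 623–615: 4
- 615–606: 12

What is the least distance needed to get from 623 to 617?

Compare a few routes:
623 → 615 → 650 → 617: 4+20+21 = 45
623 → 615 → 602 → 651 → 617: 4+4+11+20 = 39
Cheapest is 623 → 615 → 602 → 651 → 617 at 39 m.

39 m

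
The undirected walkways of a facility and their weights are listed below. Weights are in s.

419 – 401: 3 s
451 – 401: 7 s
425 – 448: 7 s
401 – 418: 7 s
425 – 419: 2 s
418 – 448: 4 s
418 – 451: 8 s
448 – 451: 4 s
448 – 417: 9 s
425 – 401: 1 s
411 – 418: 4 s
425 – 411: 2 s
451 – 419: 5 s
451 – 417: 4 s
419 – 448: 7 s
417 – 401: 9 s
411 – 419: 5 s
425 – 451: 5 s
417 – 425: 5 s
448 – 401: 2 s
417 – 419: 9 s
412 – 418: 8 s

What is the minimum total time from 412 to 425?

14 s

Enumerating some paths:
412–418–411–419–425: 8+4+5+2 = 19
412–418–401–425: 8+7+1 = 16
412–418–411–425: 8+4+2 = 14
412–418–448–401–425: 8+4+2+1 = 15
Cheapest is 412–418–411–425 at 14 s.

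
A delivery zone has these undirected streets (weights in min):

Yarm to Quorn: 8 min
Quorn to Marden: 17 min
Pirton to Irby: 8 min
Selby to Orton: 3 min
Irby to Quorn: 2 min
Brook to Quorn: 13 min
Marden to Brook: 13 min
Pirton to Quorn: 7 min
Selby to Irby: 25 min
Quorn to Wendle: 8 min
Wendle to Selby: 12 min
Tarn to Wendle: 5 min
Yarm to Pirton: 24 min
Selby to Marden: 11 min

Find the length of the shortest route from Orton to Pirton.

30 min

Enumerating some paths:
Orton → Selby → Wendle → Quorn → Pirton: 3+12+8+7 = 30
Orton → Selby → Wendle → Quorn → Irby → Pirton: 3+12+8+2+8 = 33
Orton → Selby → Irby → Pirton: 3+25+8 = 36
The minimum is 30 min via Orton → Selby → Wendle → Quorn → Pirton.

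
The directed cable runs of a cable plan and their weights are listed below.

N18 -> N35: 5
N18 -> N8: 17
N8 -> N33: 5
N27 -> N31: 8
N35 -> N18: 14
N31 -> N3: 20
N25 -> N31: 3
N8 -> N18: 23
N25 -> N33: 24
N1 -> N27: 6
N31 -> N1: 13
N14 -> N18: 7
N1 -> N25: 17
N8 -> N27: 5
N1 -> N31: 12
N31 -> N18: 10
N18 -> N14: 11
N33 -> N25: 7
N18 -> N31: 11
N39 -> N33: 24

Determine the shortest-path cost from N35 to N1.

Compare a few routes:
N35–N18–N31–N1: 14+11+13 = 38
N35–N18–N8–N27–N31–N1: 14+17+5+8+13 = 57
Cheapest is N35–N18–N31–N1 at 38.

38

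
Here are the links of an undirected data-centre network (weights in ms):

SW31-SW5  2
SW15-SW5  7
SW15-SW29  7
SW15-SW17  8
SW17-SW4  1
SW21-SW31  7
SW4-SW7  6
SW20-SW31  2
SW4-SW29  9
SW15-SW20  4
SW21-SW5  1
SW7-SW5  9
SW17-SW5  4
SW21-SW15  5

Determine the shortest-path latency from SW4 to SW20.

Running Dijkstra from SW4:
SW4: 0
SW17: 1  (via SW4)
SW5: 5  (via SW17)
SW7: 6  (via SW4)
SW21: 6  (via SW5)
SW31: 7  (via SW5)
SW29: 9  (via SW4)
SW15: 9  (via SW17)
SW20: 9  (via SW31)
Shortest route: SW4 → SW17 → SW5 → SW31 → SW20 = 9 ms.

9 ms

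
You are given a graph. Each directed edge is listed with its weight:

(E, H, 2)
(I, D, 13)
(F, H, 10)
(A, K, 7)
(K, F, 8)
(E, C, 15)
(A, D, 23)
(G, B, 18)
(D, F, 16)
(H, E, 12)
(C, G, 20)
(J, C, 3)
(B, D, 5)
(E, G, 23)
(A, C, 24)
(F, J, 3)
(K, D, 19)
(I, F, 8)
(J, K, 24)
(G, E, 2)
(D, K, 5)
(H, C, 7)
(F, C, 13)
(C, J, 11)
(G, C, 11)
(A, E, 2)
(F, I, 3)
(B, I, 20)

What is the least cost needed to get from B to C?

24

Settle nodes by increasing distance from B:
B: 0
D: 5  (via B)
K: 10  (via D)
F: 18  (via K)
I: 20  (via B)
J: 21  (via F)
C: 24  (via J)
Shortest route: B → D → K → F → J → C = 24.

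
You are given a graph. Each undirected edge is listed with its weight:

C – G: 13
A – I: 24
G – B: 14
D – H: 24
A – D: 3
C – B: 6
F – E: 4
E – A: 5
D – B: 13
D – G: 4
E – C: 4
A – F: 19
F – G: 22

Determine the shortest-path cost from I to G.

Settle nodes by increasing distance from I:
I: 0
A: 24  (via I)
D: 27  (via A)
E: 29  (via A)
G: 31  (via D)
Shortest route: I → A → D → G = 31.

31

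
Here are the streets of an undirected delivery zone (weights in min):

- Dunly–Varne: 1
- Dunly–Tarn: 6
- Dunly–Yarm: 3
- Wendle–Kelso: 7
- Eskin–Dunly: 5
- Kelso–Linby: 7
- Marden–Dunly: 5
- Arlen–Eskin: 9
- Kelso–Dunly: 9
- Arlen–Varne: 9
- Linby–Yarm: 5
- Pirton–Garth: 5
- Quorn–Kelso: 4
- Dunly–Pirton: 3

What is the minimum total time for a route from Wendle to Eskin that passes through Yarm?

Best Wendle to Yarm: Wendle → Kelso → Linby → Yarm costing 19
Best Yarm to Eskin: Yarm → Dunly → Eskin costing 8
Total via Yarm: 19 + 8 = 27 min.

27 min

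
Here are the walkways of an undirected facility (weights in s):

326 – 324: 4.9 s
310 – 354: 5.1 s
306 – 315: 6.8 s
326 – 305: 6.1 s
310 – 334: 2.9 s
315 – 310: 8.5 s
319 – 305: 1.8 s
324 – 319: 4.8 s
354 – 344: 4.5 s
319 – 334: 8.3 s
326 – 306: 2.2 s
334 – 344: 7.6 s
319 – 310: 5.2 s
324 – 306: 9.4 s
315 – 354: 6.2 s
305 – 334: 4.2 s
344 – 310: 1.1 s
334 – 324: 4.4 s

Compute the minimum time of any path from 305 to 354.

Enumerating some paths:
305 - 334 - 310 - 354: 4.2+2.9+5.1 = 12.2
305 - 319 - 310 - 354: 1.8+5.2+5.1 = 12.1
Cheapest is 305 - 319 - 310 - 354 at 12.1 s.

12.1 s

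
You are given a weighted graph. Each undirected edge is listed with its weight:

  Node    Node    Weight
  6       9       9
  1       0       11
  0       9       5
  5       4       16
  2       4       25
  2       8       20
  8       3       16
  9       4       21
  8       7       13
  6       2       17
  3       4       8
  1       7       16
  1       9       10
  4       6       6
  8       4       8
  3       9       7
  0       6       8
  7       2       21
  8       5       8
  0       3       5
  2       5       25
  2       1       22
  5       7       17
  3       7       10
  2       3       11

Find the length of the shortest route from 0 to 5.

Compare a few routes:
0–6–4–8–5: 8+6+8+8 = 30
0–6–4–5: 8+6+16 = 30
0–3–4–5: 5+8+16 = 29
The minimum is 29 via 0–3–4–5.

29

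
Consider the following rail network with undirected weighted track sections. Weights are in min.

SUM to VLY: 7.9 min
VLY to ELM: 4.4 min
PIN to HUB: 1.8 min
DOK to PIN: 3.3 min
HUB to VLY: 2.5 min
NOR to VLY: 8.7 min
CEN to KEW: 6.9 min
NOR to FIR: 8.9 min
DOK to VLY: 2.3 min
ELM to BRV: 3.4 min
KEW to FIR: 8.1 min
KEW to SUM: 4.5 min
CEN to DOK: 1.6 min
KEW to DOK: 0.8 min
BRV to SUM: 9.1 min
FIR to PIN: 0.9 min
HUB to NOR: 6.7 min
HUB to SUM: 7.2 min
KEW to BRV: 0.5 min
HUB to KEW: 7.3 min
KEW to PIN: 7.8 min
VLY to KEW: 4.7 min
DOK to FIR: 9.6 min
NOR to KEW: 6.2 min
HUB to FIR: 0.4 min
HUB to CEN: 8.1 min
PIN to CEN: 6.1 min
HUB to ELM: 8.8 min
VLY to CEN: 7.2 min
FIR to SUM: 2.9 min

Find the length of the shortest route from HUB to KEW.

5.4 min

Shortest distances from HUB:
HUB: 0
FIR: 0.4  (via HUB)
PIN: 1.3  (via FIR)
VLY: 2.5  (via HUB)
SUM: 3.3  (via FIR)
DOK: 4.6  (via PIN)
KEW: 5.4  (via DOK)
Shortest route: HUB → FIR → PIN → DOK → KEW = 5.4 min.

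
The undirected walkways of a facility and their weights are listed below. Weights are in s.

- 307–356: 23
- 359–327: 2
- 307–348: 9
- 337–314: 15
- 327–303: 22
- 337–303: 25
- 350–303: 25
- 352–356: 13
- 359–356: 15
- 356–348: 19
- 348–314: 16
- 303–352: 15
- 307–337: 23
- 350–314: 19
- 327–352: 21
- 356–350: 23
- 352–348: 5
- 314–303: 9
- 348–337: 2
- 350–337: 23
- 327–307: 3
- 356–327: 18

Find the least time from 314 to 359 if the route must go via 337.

31 s

Best 314 to 337: 314–337 costing 15
Best 337 to 359: 337–348–307–327–359 costing 16
Total via 337: 15 + 16 = 31 s.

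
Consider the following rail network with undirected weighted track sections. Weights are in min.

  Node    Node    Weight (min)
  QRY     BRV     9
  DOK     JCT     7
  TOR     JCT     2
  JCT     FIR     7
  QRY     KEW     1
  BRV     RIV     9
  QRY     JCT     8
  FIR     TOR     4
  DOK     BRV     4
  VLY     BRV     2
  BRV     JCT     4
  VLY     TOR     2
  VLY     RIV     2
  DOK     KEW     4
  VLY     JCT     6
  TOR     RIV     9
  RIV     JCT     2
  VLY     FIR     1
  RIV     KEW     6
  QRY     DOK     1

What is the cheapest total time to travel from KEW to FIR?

Shortest distances from KEW:
KEW: 0
QRY: 1  (via KEW)
DOK: 2  (via QRY)
RIV: 6  (via KEW)
BRV: 6  (via DOK)
JCT: 8  (via RIV)
VLY: 8  (via RIV)
FIR: 9  (via VLY)
Shortest route: KEW → RIV → VLY → FIR = 9 min.

9 min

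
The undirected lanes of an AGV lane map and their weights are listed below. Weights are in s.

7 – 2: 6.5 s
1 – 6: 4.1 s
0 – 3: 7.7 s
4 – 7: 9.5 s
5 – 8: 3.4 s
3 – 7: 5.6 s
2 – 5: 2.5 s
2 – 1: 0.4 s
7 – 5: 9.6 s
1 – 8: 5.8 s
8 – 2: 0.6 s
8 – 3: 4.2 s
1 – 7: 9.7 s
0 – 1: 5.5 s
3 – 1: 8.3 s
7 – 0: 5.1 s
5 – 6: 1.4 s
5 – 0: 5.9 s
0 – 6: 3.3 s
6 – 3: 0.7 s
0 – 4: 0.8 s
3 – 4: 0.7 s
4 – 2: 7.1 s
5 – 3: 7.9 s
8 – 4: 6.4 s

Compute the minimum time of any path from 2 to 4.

5.3 s

Compare a few routes:
2 - 8 - 3 - 4: 0.6+4.2+0.7 = 5.5
2 - 5 - 6 - 3 - 4: 2.5+1.4+0.7+0.7 = 5.3
2 - 1 - 6 - 3 - 4: 0.4+4.1+0.7+0.7 = 5.9
The minimum is 5.3 s via 2 - 5 - 6 - 3 - 4.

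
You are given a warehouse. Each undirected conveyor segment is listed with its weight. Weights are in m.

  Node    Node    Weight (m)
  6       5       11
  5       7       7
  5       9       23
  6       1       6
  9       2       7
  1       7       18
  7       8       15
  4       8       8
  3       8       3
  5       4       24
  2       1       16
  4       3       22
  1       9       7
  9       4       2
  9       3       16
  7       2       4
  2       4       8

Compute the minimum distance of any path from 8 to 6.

Shortest distances from 8:
8: 0
3: 3  (via 8)
4: 8  (via 8)
9: 10  (via 4)
7: 15  (via 8)
2: 16  (via 4)
1: 17  (via 9)
5: 22  (via 7)
6: 23  (via 1)
Shortest route: 8–4–9–1–6 = 23 m.

23 m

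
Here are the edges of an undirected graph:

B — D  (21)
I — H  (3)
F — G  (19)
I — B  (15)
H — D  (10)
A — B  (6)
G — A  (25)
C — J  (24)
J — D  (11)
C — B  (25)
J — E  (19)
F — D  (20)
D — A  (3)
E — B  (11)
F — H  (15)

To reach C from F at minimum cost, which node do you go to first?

D

Candidate routes:
F - H - D - A - B - C: 15+10+3+6+25 = 59
F - D - A - B - C: 20+3+6+25 = 54
F - D - J - C: 20+11+24 = 55
F - H - I - B - C: 15+3+15+25 = 58
Cheapest is F - D - A - B - C at 54.
So from F the first move is to D.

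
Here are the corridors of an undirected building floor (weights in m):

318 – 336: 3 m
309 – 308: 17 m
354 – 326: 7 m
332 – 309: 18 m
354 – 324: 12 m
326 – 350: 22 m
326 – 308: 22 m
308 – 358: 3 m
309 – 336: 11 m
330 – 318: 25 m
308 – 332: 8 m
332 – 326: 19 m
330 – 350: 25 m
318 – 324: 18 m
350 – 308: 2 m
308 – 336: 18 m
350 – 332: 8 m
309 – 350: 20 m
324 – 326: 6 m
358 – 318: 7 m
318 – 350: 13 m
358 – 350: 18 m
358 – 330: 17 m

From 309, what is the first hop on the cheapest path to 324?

Candidate routes:
309 - 336 - 318 - 324: 11+3+18 = 32
309 - 308 - 326 - 324: 17+22+6 = 45
309 - 308 - 358 - 318 - 324: 17+3+7+18 = 45
309 - 332 - 326 - 324: 18+19+6 = 43
Cheapest is 309 - 336 - 318 - 324 at 32 m.
So from 309 the first move is to 336.

336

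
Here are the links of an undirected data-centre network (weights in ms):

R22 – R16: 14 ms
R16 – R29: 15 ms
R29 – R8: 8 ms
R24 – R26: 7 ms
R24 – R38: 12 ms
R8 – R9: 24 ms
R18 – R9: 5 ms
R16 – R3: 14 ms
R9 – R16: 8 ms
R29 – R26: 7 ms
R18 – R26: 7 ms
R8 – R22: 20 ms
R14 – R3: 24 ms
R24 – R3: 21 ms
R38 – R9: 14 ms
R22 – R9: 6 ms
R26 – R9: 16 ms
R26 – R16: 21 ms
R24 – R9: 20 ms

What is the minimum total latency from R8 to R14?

61 ms

Running Dijkstra from R8:
R8: 0
R29: 8  (via R8)
R26: 15  (via R29)
R22: 20  (via R8)
R24: 22  (via R26)
R18: 22  (via R26)
R16: 23  (via R29)
R9: 24  (via R8)
R38: 34  (via R24)
R3: 37  (via R16)
R14: 61  (via R3)
Shortest route: R8 → R29 → R16 → R3 → R14 = 61 ms.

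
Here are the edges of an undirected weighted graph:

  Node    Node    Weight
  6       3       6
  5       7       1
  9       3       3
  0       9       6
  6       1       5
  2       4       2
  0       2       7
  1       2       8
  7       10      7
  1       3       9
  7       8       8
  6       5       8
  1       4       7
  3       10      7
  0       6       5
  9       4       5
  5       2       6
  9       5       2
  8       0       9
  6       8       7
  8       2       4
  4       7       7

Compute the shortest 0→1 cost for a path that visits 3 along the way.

Best 0 to 3: 0–9–3 costing 9
Shortest 3→1: 3–1 = 9
Total via 3: 9 + 9 = 18.

18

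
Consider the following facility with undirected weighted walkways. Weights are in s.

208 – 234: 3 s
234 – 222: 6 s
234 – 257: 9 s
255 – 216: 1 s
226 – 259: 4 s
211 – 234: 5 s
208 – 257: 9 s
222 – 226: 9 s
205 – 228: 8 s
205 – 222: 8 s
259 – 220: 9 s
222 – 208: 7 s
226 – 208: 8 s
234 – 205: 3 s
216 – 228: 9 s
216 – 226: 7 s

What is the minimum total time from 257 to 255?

Shortest distances from 257:
257: 0
208: 9  (via 257)
234: 9  (via 257)
205: 12  (via 234)
211: 14  (via 234)
222: 15  (via 234)
226: 17  (via 208)
228: 20  (via 205)
259: 21  (via 226)
216: 24  (via 226)
255: 25  (via 216)
Shortest route: 257–208–226–216–255 = 25 s.

25 s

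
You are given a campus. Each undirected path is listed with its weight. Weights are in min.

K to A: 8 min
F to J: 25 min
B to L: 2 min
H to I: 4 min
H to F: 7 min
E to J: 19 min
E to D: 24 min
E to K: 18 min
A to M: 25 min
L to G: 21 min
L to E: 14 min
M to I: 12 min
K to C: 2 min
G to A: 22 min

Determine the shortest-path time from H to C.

Candidate routes:
H → I → M → A → K → C: 4+12+25+8+2 = 51
H → I → M → A → G → L → E → K → C: 4+12+25+22+21+14+18+2 = 118
H → F → J → E → K → C: 7+25+19+18+2 = 71
The minimum is 51 min via H → I → M → A → K → C.

51 min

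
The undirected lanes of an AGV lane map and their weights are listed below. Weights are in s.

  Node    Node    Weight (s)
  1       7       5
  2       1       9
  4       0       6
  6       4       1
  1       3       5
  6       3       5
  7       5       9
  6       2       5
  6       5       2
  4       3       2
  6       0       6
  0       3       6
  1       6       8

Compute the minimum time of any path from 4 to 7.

12 s

Settle nodes by increasing distance from 4:
4: 0
6: 1  (via 4)
3: 2  (via 4)
5: 3  (via 6)
0: 6  (via 4)
2: 6  (via 6)
1: 7  (via 3)
7: 12  (via 5)
Shortest route: 4 → 6 → 5 → 7 = 12 s.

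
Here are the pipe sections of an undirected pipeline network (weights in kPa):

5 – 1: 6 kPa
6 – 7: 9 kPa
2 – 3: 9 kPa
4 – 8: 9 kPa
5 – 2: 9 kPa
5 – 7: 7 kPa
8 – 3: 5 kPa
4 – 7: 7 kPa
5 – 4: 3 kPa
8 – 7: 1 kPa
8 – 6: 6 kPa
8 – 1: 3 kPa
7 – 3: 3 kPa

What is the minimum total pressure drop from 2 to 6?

Settle nodes by increasing distance from 2:
2: 0
3: 9  (via 2)
5: 9  (via 2)
4: 12  (via 5)
7: 12  (via 3)
8: 13  (via 7)
1: 15  (via 5)
6: 19  (via 8)
Shortest route: 2–3–7–8–6 = 19 kPa.

19 kPa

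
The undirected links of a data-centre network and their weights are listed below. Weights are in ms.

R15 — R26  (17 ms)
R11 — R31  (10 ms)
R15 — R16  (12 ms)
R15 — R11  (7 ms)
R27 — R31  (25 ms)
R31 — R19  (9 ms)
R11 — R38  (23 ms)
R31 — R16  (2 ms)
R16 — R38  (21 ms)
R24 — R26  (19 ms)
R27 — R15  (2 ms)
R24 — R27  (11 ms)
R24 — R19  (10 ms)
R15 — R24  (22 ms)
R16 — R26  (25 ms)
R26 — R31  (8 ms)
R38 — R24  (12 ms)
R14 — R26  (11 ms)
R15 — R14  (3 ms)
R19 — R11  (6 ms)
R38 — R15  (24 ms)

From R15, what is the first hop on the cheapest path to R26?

Enumerating some paths:
R15 - R16 - R31 - R26: 12+2+8 = 22
R15 - R14 - R26: 3+11 = 14
R15 - R26: 17 = 17
The minimum is 14 ms via R15 - R14 - R26.
So from R15 the first move is to R14.

R14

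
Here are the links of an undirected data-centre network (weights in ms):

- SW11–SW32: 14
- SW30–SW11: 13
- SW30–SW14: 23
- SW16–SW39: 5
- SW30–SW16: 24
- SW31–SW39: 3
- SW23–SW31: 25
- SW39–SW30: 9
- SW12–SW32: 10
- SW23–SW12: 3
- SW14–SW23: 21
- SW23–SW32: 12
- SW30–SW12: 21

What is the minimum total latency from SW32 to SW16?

Candidate routes:
SW32–SW11–SW30–SW39–SW16: 14+13+9+5 = 41
SW32–SW12–SW30–SW39–SW16: 10+21+9+5 = 45
Cheapest is SW32–SW11–SW30–SW39–SW16 at 41 ms.

41 ms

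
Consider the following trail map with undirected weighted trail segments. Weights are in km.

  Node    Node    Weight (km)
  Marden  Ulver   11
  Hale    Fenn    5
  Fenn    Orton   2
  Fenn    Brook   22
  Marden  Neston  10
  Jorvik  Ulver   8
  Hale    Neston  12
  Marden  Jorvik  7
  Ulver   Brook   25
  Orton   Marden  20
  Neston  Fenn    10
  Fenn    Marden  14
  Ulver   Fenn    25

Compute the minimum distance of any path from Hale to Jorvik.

Settle nodes by increasing distance from Hale:
Hale: 0
Fenn: 5  (via Hale)
Orton: 7  (via Fenn)
Neston: 12  (via Hale)
Marden: 19  (via Fenn)
Jorvik: 26  (via Marden)
Shortest route: Hale → Fenn → Marden → Jorvik = 26 km.

26 km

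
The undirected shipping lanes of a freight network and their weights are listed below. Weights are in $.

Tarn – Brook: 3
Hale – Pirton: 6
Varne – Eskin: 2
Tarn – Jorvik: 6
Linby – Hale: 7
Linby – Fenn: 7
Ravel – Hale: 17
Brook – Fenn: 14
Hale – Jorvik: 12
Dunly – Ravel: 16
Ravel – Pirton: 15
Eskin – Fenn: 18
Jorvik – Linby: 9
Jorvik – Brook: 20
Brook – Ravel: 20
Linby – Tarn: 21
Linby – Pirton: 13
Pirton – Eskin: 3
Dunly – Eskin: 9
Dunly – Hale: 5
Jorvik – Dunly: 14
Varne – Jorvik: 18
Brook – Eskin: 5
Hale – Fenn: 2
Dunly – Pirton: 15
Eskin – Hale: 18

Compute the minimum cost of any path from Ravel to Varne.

$20

Shortest distances from Ravel:
Ravel: 0
Pirton: 15  (via Ravel)
Dunly: 16  (via Ravel)
Hale: 17  (via Ravel)
Eskin: 18  (via Pirton)
Fenn: 19  (via Hale)
Brook: 20  (via Ravel)
Varne: 20  (via Eskin)
Shortest route: Ravel–Pirton–Eskin–Varne = $20.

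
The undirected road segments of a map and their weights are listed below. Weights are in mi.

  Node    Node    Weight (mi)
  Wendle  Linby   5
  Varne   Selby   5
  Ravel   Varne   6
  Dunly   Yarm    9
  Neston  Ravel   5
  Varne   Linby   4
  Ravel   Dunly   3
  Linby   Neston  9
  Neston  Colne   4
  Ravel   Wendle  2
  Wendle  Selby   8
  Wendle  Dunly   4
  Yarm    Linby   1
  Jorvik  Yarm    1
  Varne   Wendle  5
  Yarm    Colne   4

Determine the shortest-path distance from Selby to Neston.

Candidate routes:
Selby–Varne–Ravel–Neston: 5+6+5 = 16
Selby–Wendle–Ravel–Neston: 8+2+5 = 15
Selby–Varne–Wendle–Ravel–Neston: 5+5+2+5 = 17
Cheapest is Selby–Wendle–Ravel–Neston at 15 mi.

15 mi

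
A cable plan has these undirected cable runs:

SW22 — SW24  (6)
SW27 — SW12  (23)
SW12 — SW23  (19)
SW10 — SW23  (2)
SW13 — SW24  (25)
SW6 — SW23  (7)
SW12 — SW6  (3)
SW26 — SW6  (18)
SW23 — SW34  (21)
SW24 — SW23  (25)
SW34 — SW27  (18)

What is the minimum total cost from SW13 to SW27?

83

Running Dijkstra from SW13:
SW13: 0
SW24: 25  (via SW13)
SW22: 31  (via SW24)
SW23: 50  (via SW24)
SW10: 52  (via SW23)
SW6: 57  (via SW23)
SW12: 60  (via SW6)
SW34: 71  (via SW23)
SW26: 75  (via SW6)
SW27: 83  (via SW12)
Shortest route: SW13 → SW24 → SW23 → SW6 → SW12 → SW27 = 83.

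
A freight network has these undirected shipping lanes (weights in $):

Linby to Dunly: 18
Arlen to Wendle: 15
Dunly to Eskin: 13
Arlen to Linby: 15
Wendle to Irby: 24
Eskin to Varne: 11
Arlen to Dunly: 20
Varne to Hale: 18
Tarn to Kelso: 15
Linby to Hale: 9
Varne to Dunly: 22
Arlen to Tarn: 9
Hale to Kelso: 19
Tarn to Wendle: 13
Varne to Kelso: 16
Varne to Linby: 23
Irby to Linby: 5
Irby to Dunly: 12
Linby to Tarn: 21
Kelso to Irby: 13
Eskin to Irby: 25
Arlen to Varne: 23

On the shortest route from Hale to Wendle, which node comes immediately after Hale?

Compare a few routes:
Hale → Linby → Irby → Wendle: 9+5+24 = 38
Hale → Linby → Arlen → Wendle: 9+15+15 = 39
Cheapest is Hale → Linby → Irby → Wendle at $38.
So from Hale the first move is to Linby.

Linby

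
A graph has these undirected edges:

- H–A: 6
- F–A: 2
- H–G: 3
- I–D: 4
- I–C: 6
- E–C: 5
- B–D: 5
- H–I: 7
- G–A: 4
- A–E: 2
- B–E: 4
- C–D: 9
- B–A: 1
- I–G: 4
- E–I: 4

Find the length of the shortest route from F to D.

Shortest distances from F:
F: 0
A: 2  (via F)
B: 3  (via A)
E: 4  (via A)
G: 6  (via A)
D: 8  (via B)
Shortest route: F–A–B–D = 8.

8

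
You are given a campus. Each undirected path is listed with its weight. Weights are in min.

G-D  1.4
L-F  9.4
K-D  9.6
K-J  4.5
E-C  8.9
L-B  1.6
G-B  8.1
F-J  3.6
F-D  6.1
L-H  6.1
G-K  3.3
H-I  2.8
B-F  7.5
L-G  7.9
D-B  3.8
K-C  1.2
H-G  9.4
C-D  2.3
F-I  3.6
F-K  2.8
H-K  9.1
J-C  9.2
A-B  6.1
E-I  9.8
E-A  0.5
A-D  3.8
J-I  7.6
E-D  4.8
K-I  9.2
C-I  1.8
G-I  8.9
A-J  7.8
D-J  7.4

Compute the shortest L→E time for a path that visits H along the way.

17.3 min

Shortest L→H: L → H = 6.1
Shortest H→E: H → I → C → D → A → E = 11.2
Total via H: 6.1 + 11.2 = 17.3 min.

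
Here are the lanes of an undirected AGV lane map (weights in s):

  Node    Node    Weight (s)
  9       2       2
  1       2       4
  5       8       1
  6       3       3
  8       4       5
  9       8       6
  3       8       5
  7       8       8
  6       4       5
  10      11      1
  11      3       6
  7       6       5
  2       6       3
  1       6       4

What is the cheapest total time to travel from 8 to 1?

Running Dijkstra from 8:
8: 0
5: 1  (via 8)
3: 5  (via 8)
4: 5  (via 8)
9: 6  (via 8)
2: 8  (via 9)
6: 8  (via 3)
7: 8  (via 8)
11: 11  (via 3)
1: 12  (via 2)
Shortest route: 8 → 9 → 2 → 1 = 12 s.

12 s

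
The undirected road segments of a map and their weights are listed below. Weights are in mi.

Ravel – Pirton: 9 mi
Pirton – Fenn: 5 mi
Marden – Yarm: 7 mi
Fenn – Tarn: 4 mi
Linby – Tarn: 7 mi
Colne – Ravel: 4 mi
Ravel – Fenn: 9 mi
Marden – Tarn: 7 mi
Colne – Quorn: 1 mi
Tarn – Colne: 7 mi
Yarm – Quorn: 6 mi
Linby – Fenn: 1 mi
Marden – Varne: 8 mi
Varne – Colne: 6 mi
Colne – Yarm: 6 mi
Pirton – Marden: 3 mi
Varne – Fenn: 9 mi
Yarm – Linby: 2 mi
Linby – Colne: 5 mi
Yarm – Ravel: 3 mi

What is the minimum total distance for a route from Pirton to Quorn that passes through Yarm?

14 mi

Best Pirton to Yarm: Pirton–Fenn–Linby–Yarm costing 8
Shortest Yarm→Quorn: Yarm–Quorn = 6
Total via Yarm: 8 + 6 = 14 mi.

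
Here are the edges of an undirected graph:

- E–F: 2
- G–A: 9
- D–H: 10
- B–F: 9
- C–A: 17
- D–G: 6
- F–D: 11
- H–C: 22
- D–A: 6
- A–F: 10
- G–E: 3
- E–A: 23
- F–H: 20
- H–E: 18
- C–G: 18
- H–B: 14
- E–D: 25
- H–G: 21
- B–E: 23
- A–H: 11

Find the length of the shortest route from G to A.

9

Settle nodes by increasing distance from G:
G: 0
E: 3  (via G)
F: 5  (via E)
D: 6  (via G)
A: 9  (via G)
Shortest route: G–A = 9.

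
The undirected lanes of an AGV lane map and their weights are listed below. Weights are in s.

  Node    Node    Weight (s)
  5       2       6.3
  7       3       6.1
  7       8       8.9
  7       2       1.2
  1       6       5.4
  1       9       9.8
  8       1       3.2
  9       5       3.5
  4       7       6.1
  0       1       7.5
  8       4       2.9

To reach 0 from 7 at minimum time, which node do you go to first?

8

Candidate routes:
7 - 4 - 8 - 1 - 0: 6.1+2.9+3.2+7.5 = 19.7
7 - 2 - 5 - 9 - 1 - 0: 1.2+6.3+3.5+9.8+7.5 = 28.3
7 - 8 - 1 - 0: 8.9+3.2+7.5 = 19.6
Cheapest is 7 - 8 - 1 - 0 at 19.6 s.
So from 7 the first move is to 8.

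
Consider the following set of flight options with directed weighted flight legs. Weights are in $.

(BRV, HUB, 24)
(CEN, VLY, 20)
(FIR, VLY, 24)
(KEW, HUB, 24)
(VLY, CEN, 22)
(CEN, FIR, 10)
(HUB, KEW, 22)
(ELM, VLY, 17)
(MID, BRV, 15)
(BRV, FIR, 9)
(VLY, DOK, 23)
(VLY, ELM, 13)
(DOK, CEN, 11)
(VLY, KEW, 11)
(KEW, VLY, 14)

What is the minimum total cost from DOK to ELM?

$44

Running Dijkstra from DOK:
DOK: 0
CEN: 11  (via DOK)
FIR: 21  (via CEN)
VLY: 31  (via CEN)
KEW: 42  (via VLY)
ELM: 44  (via VLY)
Shortest route: DOK–CEN–VLY–ELM = $44.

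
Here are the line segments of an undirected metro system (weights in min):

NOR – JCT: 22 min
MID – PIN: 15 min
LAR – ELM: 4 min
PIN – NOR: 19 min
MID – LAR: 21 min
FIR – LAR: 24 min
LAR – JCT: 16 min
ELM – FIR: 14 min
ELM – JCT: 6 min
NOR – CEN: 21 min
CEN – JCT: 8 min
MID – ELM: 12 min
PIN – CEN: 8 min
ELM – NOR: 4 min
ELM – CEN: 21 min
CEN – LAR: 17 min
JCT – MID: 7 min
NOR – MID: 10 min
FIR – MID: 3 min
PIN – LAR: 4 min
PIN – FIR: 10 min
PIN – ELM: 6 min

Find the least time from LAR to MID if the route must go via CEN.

Shortest LAR→CEN: LAR–PIN–CEN = 12
Best CEN to MID: CEN–JCT–MID costing 15
Total via CEN: 12 + 15 = 27 min.

27 min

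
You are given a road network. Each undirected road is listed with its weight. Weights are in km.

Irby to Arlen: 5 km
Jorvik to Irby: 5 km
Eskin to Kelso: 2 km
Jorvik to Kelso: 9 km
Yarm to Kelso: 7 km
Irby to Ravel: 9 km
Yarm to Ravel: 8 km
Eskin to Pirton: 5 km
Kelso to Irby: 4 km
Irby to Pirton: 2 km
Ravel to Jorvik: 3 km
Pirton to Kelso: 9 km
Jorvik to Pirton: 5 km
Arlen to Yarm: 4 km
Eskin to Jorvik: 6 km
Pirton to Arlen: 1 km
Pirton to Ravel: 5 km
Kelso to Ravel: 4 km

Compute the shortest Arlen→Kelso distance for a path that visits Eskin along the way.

Shortest Arlen→Eskin: Arlen–Pirton–Eskin = 6
Best Eskin to Kelso: Eskin–Kelso costing 2
Total via Eskin: 6 + 2 = 8 km.

8 km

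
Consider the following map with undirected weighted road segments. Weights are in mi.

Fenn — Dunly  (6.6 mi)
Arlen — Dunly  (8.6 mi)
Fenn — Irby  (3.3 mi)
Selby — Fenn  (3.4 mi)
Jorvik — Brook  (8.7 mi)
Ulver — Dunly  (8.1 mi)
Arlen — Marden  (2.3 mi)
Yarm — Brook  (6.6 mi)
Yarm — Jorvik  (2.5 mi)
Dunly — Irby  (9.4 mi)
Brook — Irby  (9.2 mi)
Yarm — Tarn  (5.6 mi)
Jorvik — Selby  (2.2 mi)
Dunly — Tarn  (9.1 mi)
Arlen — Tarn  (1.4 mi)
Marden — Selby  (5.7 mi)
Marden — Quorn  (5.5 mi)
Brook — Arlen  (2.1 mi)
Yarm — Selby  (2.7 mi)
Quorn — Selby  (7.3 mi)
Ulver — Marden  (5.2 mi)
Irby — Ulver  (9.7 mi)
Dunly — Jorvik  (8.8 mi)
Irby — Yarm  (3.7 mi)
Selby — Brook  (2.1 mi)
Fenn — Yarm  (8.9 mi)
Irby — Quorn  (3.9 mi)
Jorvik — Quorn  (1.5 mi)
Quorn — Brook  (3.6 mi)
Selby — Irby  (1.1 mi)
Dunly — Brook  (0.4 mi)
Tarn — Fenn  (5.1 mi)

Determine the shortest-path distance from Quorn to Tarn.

Settle nodes by increasing distance from Quorn:
Quorn: 0
Jorvik: 1.5  (via Quorn)
Brook: 3.6  (via Quorn)
Selby: 3.7  (via Jorvik)
Irby: 3.9  (via Quorn)
Yarm: 4  (via Jorvik)
Dunly: 4  (via Brook)
Marden: 5.5  (via Quorn)
Arlen: 5.7  (via Brook)
Fenn: 7.1  (via Selby)
Tarn: 7.1  (via Arlen)
Shortest route: Quorn–Brook–Arlen–Tarn = 7.1 mi.

7.1 mi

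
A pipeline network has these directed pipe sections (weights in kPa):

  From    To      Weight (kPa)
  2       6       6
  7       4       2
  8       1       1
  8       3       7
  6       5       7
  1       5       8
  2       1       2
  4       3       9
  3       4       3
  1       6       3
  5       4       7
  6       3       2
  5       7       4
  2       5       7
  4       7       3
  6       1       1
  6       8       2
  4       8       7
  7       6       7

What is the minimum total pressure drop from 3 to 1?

Settle nodes by increasing distance from 3:
3: 0
4: 3  (via 3)
7: 6  (via 4)
8: 10  (via 4)
1: 11  (via 8)
Shortest route: 3 → 4 → 8 → 1 = 11 kPa.

11 kPa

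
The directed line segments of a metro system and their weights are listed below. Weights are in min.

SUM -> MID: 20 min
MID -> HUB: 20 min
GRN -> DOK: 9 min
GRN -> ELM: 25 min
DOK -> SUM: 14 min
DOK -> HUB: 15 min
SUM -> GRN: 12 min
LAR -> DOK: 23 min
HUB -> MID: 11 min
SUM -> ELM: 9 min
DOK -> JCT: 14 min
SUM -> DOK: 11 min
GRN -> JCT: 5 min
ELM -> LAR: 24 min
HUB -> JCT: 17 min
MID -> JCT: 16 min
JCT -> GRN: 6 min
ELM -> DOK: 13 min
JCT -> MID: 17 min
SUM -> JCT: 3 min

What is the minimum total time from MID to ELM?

Settle nodes by increasing distance from MID:
MID: 0
JCT: 16  (via MID)
HUB: 20  (via MID)
GRN: 22  (via JCT)
DOK: 31  (via GRN)
SUM: 45  (via DOK)
ELM: 47  (via GRN)
Shortest route: MID–JCT–GRN–ELM = 47 min.

47 min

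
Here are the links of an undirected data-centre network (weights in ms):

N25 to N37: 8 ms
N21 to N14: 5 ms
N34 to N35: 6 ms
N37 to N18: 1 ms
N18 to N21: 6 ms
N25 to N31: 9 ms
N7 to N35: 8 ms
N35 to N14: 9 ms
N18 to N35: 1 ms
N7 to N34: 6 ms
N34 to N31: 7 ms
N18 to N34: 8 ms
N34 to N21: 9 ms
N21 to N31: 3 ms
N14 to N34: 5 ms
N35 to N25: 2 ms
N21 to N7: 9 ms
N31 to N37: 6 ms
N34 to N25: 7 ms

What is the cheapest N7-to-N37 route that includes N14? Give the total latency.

22 ms

Shortest N7→N14: N7–N34–N14 = 11
Best N14 to N37: N14–N35–N18–N37 costing 11
Total via N14: 11 + 11 = 22 ms.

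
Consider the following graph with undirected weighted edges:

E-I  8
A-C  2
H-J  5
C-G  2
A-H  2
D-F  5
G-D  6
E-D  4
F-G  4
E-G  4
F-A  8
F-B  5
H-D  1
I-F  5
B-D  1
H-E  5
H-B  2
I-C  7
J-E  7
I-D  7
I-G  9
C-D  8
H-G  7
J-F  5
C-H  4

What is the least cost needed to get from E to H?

5

Shortest distances from E:
E: 0
D: 4  (via E)
G: 4  (via E)
B: 5  (via D)
H: 5  (via E)
Shortest route: E → H = 5.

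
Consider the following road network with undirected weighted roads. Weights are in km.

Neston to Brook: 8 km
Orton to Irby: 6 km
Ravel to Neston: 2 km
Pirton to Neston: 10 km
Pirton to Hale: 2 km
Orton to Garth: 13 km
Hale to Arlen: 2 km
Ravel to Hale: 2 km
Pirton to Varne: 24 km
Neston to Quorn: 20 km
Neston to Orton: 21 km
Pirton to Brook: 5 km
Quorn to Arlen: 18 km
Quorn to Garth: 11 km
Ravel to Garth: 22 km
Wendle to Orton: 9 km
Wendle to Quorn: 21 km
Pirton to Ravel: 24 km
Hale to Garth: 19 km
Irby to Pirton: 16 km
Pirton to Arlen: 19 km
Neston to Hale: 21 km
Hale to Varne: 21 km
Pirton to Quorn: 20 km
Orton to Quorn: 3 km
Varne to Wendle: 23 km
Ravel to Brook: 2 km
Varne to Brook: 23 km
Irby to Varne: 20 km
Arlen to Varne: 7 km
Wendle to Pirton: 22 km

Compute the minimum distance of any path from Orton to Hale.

23 km

Shortest distances from Orton:
Orton: 0
Quorn: 3  (via Orton)
Irby: 6  (via Orton)
Wendle: 9  (via Orton)
Garth: 13  (via Orton)
Arlen: 21  (via Quorn)
Neston: 21  (via Orton)
Pirton: 22  (via Irby)
Hale: 23  (via Arlen)
Shortest route: Orton–Quorn–Arlen–Hale = 23 km.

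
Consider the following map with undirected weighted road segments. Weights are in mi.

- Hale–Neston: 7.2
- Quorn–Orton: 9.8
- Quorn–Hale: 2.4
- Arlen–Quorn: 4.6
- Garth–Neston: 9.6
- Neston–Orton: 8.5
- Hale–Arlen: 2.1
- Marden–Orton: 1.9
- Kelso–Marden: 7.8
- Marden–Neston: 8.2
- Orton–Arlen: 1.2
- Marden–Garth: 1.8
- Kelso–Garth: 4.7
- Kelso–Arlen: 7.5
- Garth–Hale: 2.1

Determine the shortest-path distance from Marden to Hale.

Running Dijkstra from Marden:
Marden: 0
Garth: 1.8  (via Marden)
Orton: 1.9  (via Marden)
Arlen: 3.1  (via Orton)
Hale: 3.9  (via Garth)
Shortest route: Marden → Garth → Hale = 3.9 mi.

3.9 mi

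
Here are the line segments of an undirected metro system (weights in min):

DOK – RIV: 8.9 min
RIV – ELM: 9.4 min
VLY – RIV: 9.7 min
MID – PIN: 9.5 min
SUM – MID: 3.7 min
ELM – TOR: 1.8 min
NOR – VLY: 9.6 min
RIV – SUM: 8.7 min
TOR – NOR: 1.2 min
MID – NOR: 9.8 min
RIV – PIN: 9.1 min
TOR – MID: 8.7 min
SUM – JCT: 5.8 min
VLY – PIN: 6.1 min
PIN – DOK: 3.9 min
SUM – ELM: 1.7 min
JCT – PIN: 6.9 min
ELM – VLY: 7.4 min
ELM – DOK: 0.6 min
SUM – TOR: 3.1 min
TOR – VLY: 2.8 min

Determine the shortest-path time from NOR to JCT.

10.1 min

Running Dijkstra from NOR:
NOR: 0
TOR: 1.2  (via NOR)
ELM: 3  (via TOR)
DOK: 3.6  (via ELM)
VLY: 4  (via TOR)
SUM: 4.3  (via TOR)
PIN: 7.5  (via DOK)
MID: 8  (via SUM)
JCT: 10.1  (via SUM)
Shortest route: NOR → TOR → SUM → JCT = 10.1 min.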